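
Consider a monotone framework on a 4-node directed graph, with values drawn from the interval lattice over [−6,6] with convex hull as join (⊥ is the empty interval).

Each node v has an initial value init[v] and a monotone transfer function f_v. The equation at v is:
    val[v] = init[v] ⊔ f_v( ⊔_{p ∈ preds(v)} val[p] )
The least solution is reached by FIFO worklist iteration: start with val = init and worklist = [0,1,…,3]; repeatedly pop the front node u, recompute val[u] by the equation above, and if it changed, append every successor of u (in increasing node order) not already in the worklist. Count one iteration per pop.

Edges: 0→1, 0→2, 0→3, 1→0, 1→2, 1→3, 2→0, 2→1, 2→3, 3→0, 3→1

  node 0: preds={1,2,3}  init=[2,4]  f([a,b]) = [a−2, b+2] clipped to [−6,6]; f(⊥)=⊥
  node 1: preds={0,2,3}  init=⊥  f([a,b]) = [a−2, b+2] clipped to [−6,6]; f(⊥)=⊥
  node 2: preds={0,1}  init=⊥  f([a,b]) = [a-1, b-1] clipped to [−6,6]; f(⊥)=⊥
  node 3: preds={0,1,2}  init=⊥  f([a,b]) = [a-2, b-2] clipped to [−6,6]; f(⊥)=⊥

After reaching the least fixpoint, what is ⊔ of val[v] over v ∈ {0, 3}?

[-6,6]

Iteration log — 12 steps:
  step 1. node 0  ⊔preds=⊥  new=[2,4]  stable
  step 2. node 1  ⊔preds=[2,4]  new=[0,6]  old=⊥  +wl: 0
  step 3. node 2  ⊔preds=[0,6]  new=[-1,5]  old=⊥  +wl: 1
  step 4. node 3  ⊔preds=[-1,6]  new=[-3,4]  old=⊥  +wl: 
  step 5. node 0  ⊔preds=[-3,6]  new=[-5,6]  old=[2,4]  +wl: 2,3
  step 6. node 1  ⊔preds=[-5,6]  new=[-6,6]  old=[0,6]  +wl: 0
  step 7. node 2  ⊔preds=[-6,6]  new=[-6,5]  old=[-1,5]  +wl: 1
  step 8. node 3  ⊔preds=[-6,6]  new=[-6,4]  old=[-3,4]  +wl: 
  step 9. node 0  ⊔preds=[-6,6]  new=[-6,6]  old=[-5,6]  +wl: 2,3
  step 10. node 1  ⊔preds=[-6,6]  new=[-6,6]  stable
  step 11. node 2  ⊔preds=[-6,6]  new=[-6,5]  stable
  step 12. node 3  ⊔preds=[-6,6]  new=[-6,4]  stable

Least fixpoint reached:
  node 0: [-6,6]
  node 1: [-6,6]
  node 2: [-6,5]
  node 3: [-6,4]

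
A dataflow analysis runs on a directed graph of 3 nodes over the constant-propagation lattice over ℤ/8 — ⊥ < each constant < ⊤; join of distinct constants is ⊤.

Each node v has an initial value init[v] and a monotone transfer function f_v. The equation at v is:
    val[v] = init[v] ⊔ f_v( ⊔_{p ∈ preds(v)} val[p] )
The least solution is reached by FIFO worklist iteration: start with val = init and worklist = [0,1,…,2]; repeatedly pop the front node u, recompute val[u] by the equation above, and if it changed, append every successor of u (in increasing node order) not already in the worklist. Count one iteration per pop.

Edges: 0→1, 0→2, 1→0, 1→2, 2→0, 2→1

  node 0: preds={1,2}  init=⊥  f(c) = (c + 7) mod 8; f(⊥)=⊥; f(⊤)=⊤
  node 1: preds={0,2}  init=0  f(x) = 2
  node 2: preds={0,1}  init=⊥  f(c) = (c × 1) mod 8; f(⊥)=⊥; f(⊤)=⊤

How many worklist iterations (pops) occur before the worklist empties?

6

Trace (6 dequeues):
  [1] u=0 | in 0 | out 7 | prev ⊥ | push {}
  [2] u=1 | in 7 | out ⊤ | prev 0 | push {0}
  [3] u=2 | in ⊤ | out ⊤ | prev ⊥ | push {1}
  [4] u=0 | in ⊤ | out ⊤ | prev 7 | push {2}
  [5] u=1 | in ⊤ | out ⊤ | ==
  [6] u=2 | in ⊤ | out ⊤ | ==

Converged values:
  [0] ⊤
  [1] ⊤
  [2] ⊤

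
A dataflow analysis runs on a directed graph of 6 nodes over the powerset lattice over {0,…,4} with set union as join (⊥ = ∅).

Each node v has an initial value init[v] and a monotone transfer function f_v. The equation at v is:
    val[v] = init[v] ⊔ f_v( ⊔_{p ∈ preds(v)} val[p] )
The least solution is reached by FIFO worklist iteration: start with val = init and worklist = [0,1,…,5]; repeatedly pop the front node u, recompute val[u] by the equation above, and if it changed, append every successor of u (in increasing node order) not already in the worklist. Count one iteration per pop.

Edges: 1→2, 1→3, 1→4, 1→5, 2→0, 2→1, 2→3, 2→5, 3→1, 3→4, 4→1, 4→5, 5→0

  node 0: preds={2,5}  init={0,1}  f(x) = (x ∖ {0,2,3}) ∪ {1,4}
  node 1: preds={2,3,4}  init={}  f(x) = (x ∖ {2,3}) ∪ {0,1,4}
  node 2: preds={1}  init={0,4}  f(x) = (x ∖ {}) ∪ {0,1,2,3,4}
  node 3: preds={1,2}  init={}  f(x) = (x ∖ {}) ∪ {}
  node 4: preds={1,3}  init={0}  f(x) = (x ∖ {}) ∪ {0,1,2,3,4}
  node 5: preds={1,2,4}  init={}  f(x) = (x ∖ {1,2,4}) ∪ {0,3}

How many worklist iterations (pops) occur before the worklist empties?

8

Trace (8 dequeues):
  [1] u=0 | in {0,4} | out {0,1,4} | prev {0,1} | push {}
  [2] u=1 | in {0,4} | out {0,1,4} | prev {} | push {}
  [3] u=2 | in {0,1,4} | out {0,1,2,3,4} | prev {0,4} | push {0,1}
  [4] u=3 | in {0,1,2,3,4} | out {0,1,2,3,4} | prev {} | push {}
  [5] u=4 | in {0,1,2,3,4} | out {0,1,2,3,4} | prev {0} | push {}
  [6] u=5 | in {0,1,2,3,4} | out {0,3} | prev {} | push {}
  [7] u=0 | in {0,1,2,3,4} | out {0,1,4} | ==
  [8] u=1 | in {0,1,2,3,4} | out {0,1,4} | ==

Converged values:
  [0] {0,1,4}
  [1] {0,1,4}
  [2] {0,1,2,3,4}
  [3] {0,1,2,3,4}
  [4] {0,1,2,3,4}
  [5] {0,3}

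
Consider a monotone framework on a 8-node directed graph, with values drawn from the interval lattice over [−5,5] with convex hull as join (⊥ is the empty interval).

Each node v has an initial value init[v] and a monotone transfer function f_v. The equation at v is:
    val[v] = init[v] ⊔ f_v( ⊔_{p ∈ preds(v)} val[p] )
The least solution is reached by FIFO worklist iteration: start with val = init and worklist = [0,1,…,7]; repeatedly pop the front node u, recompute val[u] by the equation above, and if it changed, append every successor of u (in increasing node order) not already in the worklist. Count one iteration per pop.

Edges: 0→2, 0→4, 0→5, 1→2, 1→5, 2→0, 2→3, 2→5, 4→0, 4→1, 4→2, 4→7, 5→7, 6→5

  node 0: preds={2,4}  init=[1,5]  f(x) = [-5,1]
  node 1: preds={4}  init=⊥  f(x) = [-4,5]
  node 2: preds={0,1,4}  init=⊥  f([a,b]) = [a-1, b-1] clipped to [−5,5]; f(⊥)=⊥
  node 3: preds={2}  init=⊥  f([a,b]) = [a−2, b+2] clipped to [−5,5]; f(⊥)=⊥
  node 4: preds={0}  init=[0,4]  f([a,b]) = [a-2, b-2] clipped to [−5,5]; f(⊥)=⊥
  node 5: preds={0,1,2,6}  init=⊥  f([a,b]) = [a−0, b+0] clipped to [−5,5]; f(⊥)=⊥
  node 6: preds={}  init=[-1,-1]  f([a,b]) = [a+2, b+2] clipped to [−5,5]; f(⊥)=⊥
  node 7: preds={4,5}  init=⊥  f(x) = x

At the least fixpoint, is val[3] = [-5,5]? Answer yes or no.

Worklist (11 pops):
  #1 pop 0: in=[0,4] → [-5,5] (was [1,5]); enqueue []
  #2 pop 1: in=[0,4] → [-4,5] (was ⊥); enqueue []
  #3 pop 2: in=[-5,5] → [-5,4] (was ⊥); enqueue [0]
  #4 pop 3: in=[-5,4] → [-5,5] (was ⊥); enqueue []
  #5 pop 4: in=[-5,5] → [-5,4] (was [0,4]); enqueue [1,2]
  #6 pop 5: in=[-5,5] → [-5,5] (was ⊥); enqueue []
  #7 pop 6: in=⊥ → [-1,-1] (no change)
  #8 pop 7: in=[-5,5] → [-5,5] (was ⊥); enqueue []
  #9 pop 0: in=[-5,4] → [-5,5] (no change)
  #10 pop 1: in=[-5,4] → [-4,5] (no change)
  #11 pop 2: in=[-5,5] → [-5,4] (no change)

Fixpoint:
  val[0] = [-5,5]
  val[1] = [-4,5]
  val[2] = [-5,4]
  val[3] = [-5,5]
  val[4] = [-5,4]
  val[5] = [-5,5]
  val[6] = [-1,-1]
  val[7] = [-5,5]

yes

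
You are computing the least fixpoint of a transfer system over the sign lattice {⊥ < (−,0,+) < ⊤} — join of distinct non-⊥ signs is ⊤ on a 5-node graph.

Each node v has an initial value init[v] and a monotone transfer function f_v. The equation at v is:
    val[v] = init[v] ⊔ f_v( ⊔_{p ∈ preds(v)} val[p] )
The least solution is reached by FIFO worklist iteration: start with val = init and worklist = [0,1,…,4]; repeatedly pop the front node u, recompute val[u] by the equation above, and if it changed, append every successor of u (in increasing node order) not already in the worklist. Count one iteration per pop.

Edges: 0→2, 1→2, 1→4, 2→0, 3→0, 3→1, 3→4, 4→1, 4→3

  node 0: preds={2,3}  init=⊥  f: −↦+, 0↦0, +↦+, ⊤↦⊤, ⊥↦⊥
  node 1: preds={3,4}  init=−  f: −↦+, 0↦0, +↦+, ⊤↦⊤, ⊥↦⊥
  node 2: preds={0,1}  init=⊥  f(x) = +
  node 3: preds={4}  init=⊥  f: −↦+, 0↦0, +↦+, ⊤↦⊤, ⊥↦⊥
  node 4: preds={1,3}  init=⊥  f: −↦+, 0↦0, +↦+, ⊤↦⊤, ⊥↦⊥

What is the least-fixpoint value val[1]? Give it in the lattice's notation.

Worklist (17 pops):
  #1 pop 0: in=⊥ → ⊥ (no change)
  #2 pop 1: in=⊥ → − (no change)
  #3 pop 2: in=− → + (was ⊥); enqueue [0]
  #4 pop 3: in=⊥ → ⊥ (no change)
  #5 pop 4: in=− → + (was ⊥); enqueue [1,3]
  #6 pop 0: in=+ → + (was ⊥); enqueue [2]
  #7 pop 1: in=+ → ⊤ (was −); enqueue [4]
  #8 pop 3: in=+ → + (was ⊥); enqueue [0,1]
  #9 pop 2: in=⊤ → + (no change)
  #10 pop 4: in=⊤ → ⊤ (was +); enqueue [3]
  #11 pop 0: in=+ → + (no change)
  #12 pop 1: in=⊤ → ⊤ (no change)
  #13 pop 3: in=⊤ → ⊤ (was +); enqueue [0,1,4]
  #14 pop 0: in=⊤ → ⊤ (was +); enqueue [2]
  #15 pop 1: in=⊤ → ⊤ (no change)
  #16 pop 4: in=⊤ → ⊤ (no change)
  #17 pop 2: in=⊤ → + (no change)

Fixpoint:
  val[0] = ⊤
  val[1] = ⊤
  val[2] = +
  val[3] = ⊤
  val[4] = ⊤

⊤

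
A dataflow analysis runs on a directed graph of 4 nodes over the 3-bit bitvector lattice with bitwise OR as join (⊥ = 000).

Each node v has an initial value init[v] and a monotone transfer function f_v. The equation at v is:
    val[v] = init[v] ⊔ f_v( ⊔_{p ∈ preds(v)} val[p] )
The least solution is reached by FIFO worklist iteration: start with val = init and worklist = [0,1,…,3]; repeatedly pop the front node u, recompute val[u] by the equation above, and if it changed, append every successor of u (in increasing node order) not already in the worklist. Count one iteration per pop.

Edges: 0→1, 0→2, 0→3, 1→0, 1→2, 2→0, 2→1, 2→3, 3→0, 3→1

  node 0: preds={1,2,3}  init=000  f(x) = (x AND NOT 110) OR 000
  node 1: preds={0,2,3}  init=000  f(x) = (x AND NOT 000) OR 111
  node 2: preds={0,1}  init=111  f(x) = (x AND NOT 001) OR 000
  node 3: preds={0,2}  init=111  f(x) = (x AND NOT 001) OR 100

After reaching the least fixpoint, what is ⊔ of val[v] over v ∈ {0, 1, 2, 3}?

111

Worklist (5 pops):
  #1 pop 0: in=111 → 001 (was 000); enqueue []
  #2 pop 1: in=111 → 111 (was 000); enqueue [0]
  #3 pop 2: in=111 → 111 (no change)
  #4 pop 3: in=111 → 111 (no change)
  #5 pop 0: in=111 → 001 (no change)

Fixpoint:
  val[0] = 001
  val[1] = 111
  val[2] = 111
  val[3] = 111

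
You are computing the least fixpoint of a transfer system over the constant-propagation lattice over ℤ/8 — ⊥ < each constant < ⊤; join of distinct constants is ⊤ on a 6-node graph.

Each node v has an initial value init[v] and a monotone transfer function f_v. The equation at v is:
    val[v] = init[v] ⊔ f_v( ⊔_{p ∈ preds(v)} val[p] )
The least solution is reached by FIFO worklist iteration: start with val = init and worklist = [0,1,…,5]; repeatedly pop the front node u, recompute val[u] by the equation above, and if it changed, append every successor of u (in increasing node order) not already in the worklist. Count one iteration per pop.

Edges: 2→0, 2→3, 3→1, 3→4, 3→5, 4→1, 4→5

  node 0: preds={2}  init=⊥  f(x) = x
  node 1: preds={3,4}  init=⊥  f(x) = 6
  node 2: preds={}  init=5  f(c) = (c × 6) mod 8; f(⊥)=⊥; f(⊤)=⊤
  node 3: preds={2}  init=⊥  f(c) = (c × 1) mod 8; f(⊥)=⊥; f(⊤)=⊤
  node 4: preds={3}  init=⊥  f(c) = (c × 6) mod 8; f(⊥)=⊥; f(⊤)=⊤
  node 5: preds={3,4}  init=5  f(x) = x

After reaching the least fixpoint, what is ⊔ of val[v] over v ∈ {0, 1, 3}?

Worklist (7 pops):
  #1 pop 0: in=5 → 5 (was ⊥); enqueue []
  #2 pop 1: in=⊥ → 6 (was ⊥); enqueue []
  #3 pop 2: in=⊥ → 5 (no change)
  #4 pop 3: in=5 → 5 (was ⊥); enqueue [1]
  #5 pop 4: in=5 → 6 (was ⊥); enqueue []
  #6 pop 5: in=⊤ → ⊤ (was 5); enqueue []
  #7 pop 1: in=⊤ → 6 (no change)

Fixpoint:
  val[0] = 5
  val[1] = 6
  val[2] = 5
  val[3] = 5
  val[4] = 6
  val[5] = ⊤

⊤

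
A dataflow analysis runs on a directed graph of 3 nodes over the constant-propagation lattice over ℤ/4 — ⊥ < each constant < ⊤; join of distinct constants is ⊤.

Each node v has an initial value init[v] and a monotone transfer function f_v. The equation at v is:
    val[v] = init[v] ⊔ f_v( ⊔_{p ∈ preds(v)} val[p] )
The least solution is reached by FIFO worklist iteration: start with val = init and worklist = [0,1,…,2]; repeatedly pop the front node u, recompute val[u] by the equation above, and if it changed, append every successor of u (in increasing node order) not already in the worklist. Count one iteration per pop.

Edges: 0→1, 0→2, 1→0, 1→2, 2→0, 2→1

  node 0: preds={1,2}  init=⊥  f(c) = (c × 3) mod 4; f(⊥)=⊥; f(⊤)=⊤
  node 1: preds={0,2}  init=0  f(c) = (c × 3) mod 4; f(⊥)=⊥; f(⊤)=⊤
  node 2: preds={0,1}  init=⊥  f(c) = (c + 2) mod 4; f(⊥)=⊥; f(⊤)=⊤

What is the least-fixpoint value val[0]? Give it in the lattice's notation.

Iteration log — 8 steps:
  step 1. node 0  ⊔preds=0  new=0  old=⊥  +wl: 
  step 2. node 1  ⊔preds=0  new=0  stable
  step 3. node 2  ⊔preds=0  new=2  old=⊥  +wl: 0,1
  step 4. node 0  ⊔preds=⊤  new=⊤  old=0  +wl: 2
  step 5. node 1  ⊔preds=⊤  new=⊤  old=0  +wl: 0
  step 6. node 2  ⊔preds=⊤  new=⊤  old=2  +wl: 1
  step 7. node 0  ⊔preds=⊤  new=⊤  stable
  step 8. node 1  ⊔preds=⊤  new=⊤  stable

Least fixpoint reached:
  node 0: ⊤
  node 1: ⊤
  node 2: ⊤

⊤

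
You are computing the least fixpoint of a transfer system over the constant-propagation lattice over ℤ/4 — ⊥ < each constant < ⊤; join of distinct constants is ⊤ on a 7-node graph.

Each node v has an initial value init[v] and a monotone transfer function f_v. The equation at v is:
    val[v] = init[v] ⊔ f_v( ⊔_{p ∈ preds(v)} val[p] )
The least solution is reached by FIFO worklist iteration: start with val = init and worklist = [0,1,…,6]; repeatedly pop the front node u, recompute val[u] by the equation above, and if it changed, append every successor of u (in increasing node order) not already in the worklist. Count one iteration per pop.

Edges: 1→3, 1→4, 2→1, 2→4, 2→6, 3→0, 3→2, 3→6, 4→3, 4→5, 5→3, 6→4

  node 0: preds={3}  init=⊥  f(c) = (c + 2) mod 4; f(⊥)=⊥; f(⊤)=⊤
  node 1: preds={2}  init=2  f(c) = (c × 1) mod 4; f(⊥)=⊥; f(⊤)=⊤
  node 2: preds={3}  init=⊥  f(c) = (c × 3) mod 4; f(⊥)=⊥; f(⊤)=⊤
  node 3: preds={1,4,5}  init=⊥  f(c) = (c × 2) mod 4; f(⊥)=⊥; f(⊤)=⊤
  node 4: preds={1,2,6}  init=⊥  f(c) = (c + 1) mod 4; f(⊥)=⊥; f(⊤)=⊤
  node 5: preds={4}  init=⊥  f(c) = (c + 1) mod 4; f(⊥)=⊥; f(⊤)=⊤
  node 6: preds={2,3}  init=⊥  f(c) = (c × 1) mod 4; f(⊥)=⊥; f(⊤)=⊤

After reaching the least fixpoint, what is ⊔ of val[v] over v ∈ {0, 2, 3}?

Trace (21 dequeues):
  [1] u=0 | in ⊥ | out ⊥ | ==
  [2] u=1 | in ⊥ | out 2 | ==
  [3] u=2 | in ⊥ | out ⊥ | ==
  [4] u=3 | in 2 | out 0 | prev ⊥ | push {0,2}
  [5] u=4 | in 2 | out 3 | prev ⊥ | push {3}
  [6] u=5 | in 3 | out 0 | prev ⊥ | push {}
  [7] u=6 | in 0 | out 0 | prev ⊥ | push {4}
  [8] u=0 | in 0 | out 2 | prev ⊥ | push {}
  [9] u=2 | in 0 | out 0 | prev ⊥ | push {1,6}
  [10] u=3 | in ⊤ | out ⊤ | prev 0 | push {0,2}
  [11] u=4 | in ⊤ | out ⊤ | prev 3 | push {3,5}
  [12] u=1 | in 0 | out ⊤ | prev 2 | push {4}
  [13] u=6 | in ⊤ | out ⊤ | prev 0 | push {}
  [14] u=0 | in ⊤ | out ⊤ | prev 2 | push {}
  [15] u=2 | in ⊤ | out ⊤ | prev 0 | push {1,6}
  [16] u=3 | in ⊤ | out ⊤ | ==
  [17] u=5 | in ⊤ | out ⊤ | prev 0 | push {3}
  [18] u=4 | in ⊤ | out ⊤ | ==
  [19] u=1 | in ⊤ | out ⊤ | ==
  [20] u=6 | in ⊤ | out ⊤ | ==
  [21] u=3 | in ⊤ | out ⊤ | ==

Converged values:
  [0] ⊤
  [1] ⊤
  [2] ⊤
  [3] ⊤
  [4] ⊤
  [5] ⊤
  [6] ⊤

⊤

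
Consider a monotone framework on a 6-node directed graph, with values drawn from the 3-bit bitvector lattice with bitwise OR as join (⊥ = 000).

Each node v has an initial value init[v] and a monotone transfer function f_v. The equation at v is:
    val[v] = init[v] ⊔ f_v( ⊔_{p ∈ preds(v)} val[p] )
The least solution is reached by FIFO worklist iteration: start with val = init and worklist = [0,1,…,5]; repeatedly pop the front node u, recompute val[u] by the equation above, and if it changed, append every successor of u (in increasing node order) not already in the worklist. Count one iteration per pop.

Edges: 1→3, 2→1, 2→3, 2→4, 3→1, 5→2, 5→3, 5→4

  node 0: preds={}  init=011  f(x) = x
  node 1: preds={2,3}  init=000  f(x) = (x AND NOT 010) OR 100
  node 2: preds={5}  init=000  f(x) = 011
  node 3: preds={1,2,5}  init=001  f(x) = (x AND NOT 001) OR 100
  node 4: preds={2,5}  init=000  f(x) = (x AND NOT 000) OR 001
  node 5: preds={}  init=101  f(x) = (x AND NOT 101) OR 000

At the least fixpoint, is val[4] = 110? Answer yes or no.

no

Worklist (7 pops):
  #1 pop 0: in=000 → 011 (no change)
  #2 pop 1: in=001 → 101 (was 000); enqueue []
  #3 pop 2: in=101 → 011 (was 000); enqueue [1]
  #4 pop 3: in=111 → 111 (was 001); enqueue []
  #5 pop 4: in=111 → 111 (was 000); enqueue []
  #6 pop 5: in=000 → 101 (no change)
  #7 pop 1: in=111 → 101 (no change)

Fixpoint:
  val[0] = 011
  val[1] = 101
  val[2] = 011
  val[3] = 111
  val[4] = 111
  val[5] = 101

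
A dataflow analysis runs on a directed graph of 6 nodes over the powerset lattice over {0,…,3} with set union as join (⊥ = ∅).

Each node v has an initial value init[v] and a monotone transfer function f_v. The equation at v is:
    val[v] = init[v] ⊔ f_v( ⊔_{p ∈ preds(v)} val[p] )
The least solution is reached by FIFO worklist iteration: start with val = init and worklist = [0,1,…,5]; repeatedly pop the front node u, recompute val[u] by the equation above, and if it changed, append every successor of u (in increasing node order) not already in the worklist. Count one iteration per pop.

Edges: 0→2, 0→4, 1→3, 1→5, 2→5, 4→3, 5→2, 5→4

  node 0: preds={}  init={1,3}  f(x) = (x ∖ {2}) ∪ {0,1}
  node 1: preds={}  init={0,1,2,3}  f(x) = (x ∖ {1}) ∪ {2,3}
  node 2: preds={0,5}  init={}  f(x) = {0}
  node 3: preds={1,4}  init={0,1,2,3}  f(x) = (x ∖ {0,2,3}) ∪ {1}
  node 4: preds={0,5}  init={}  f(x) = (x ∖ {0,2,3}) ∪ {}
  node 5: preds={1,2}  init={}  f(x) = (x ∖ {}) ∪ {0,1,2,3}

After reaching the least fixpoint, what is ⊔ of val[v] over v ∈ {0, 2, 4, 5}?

{0,1,2,3}

Worklist (9 pops):
  #1 pop 0: in={} → {0,1,3} (was {1,3}); enqueue []
  #2 pop 1: in={} → {0,1,2,3} (no change)
  #3 pop 2: in={0,1,3} → {0} (was {}); enqueue []
  #4 pop 3: in={0,1,2,3} → {0,1,2,3} (no change)
  #5 pop 4: in={0,1,3} → {1} (was {}); enqueue [3]
  #6 pop 5: in={0,1,2,3} → {0,1,2,3} (was {}); enqueue [2,4]
  #7 pop 3: in={0,1,2,3} → {0,1,2,3} (no change)
  #8 pop 2: in={0,1,2,3} → {0} (no change)
  #9 pop 4: in={0,1,2,3} → {1} (no change)

Fixpoint:
  val[0] = {0,1,3}
  val[1] = {0,1,2,3}
  val[2] = {0}
  val[3] = {0,1,2,3}
  val[4] = {1}
  val[5] = {0,1,2,3}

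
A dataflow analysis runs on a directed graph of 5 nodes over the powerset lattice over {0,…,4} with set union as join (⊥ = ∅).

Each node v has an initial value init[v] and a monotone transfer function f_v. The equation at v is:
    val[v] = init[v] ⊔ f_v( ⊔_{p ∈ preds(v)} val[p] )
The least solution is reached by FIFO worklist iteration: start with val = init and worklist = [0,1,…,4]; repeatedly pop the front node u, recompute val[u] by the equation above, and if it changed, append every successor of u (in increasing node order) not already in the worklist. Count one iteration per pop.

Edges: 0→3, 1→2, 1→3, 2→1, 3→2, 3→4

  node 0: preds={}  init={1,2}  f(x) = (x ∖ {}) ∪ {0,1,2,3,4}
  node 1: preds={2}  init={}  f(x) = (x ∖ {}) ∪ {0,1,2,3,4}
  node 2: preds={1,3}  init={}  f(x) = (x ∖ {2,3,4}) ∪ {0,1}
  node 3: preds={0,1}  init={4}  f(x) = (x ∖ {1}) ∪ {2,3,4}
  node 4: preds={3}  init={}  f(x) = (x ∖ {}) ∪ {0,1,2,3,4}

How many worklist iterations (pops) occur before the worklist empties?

Iteration log — 7 steps:
  step 1. node 0  ⊔preds={}  new={0,1,2,3,4}  old={1,2}  +wl: 
  step 2. node 1  ⊔preds={}  new={0,1,2,3,4}  old={}  +wl: 
  step 3. node 2  ⊔preds={0,1,2,3,4}  new={0,1}  old={}  +wl: 1
  step 4. node 3  ⊔preds={0,1,2,3,4}  new={0,2,3,4}  old={4}  +wl: 2
  step 5. node 4  ⊔preds={0,2,3,4}  new={0,1,2,3,4}  old={}  +wl: 
  step 6. node 1  ⊔preds={0,1}  new={0,1,2,3,4}  stable
  step 7. node 2  ⊔preds={0,1,2,3,4}  new={0,1}  stable

Least fixpoint reached:
  node 0: {0,1,2,3,4}
  node 1: {0,1,2,3,4}
  node 2: {0,1}
  node 3: {0,2,3,4}
  node 4: {0,1,2,3,4}

7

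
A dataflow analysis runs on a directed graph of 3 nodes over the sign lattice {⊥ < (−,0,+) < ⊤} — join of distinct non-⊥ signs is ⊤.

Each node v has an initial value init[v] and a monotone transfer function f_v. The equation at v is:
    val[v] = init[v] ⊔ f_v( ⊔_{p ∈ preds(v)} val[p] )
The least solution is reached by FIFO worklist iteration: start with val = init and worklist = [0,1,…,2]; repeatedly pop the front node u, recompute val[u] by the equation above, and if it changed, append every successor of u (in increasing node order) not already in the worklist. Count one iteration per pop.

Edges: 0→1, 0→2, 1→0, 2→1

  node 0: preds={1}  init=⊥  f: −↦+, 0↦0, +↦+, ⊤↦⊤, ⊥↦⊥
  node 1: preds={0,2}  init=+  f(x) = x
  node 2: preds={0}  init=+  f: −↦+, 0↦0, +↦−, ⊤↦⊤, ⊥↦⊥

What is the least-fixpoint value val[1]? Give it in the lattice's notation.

⊤

Iteration log — 7 steps:
  step 1. node 0  ⊔preds=+  new=+  old=⊥  +wl: 
  step 2. node 1  ⊔preds=+  new=+  stable
  step 3. node 2  ⊔preds=+  new=⊤  old=+  +wl: 1
  step 4. node 1  ⊔preds=⊤  new=⊤  old=+  +wl: 0
  step 5. node 0  ⊔preds=⊤  new=⊤  old=+  +wl: 1,2
  step 6. node 1  ⊔preds=⊤  new=⊤  stable
  step 7. node 2  ⊔preds=⊤  new=⊤  stable

Least fixpoint reached:
  node 0: ⊤
  node 1: ⊤
  node 2: ⊤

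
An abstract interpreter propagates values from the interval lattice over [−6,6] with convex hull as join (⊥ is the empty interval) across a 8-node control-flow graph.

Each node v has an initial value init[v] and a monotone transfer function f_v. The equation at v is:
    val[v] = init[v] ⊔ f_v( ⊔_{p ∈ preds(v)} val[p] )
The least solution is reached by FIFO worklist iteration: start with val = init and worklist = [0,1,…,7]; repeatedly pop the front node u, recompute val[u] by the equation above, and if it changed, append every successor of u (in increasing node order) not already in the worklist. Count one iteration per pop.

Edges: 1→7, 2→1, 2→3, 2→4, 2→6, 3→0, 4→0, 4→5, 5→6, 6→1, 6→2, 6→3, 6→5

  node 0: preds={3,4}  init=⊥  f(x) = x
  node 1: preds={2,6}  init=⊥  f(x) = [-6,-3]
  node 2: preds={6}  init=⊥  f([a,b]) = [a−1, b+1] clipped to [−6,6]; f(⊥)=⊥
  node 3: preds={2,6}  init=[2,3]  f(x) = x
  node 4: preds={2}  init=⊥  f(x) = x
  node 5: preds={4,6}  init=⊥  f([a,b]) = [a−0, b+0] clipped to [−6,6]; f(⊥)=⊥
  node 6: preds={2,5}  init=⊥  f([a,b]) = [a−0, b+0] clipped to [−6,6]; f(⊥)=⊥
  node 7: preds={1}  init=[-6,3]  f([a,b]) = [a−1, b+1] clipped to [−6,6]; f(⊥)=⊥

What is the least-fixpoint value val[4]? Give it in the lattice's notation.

Worklist (8 pops):
  #1 pop 0: in=[2,3] → [2,3] (was ⊥); enqueue []
  #2 pop 1: in=⊥ → [-6,-3] (was ⊥); enqueue []
  #3 pop 2: in=⊥ → ⊥ (no change)
  #4 pop 3: in=⊥ → [2,3] (no change)
  #5 pop 4: in=⊥ → ⊥ (no change)
  #6 pop 5: in=⊥ → ⊥ (no change)
  #7 pop 6: in=⊥ → ⊥ (no change)
  #8 pop 7: in=[-6,-3] → [-6,3] (no change)

Fixpoint:
  val[0] = [2,3]
  val[1] = [-6,-3]
  val[2] = ⊥
  val[3] = [2,3]
  val[4] = ⊥
  val[5] = ⊥
  val[6] = ⊥
  val[7] = [-6,3]

⊥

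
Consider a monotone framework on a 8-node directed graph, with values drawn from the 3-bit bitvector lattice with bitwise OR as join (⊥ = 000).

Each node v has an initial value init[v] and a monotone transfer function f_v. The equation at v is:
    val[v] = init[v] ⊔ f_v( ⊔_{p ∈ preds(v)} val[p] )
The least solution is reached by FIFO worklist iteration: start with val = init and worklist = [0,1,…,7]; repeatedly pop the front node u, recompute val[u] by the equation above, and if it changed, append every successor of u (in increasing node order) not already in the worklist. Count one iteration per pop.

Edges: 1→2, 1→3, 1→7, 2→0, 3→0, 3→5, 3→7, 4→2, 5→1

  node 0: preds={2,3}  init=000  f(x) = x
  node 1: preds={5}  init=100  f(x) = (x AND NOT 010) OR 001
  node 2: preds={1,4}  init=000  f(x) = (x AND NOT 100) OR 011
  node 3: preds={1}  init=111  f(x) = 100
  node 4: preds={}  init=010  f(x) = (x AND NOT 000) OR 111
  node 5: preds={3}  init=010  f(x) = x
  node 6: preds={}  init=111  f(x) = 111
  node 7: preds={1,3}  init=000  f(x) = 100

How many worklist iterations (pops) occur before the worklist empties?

Trace (11 dequeues):
  [1] u=0 | in 111 | out 111 | prev 000 | push {}
  [2] u=1 | in 010 | out 101 | prev 100 | push {}
  [3] u=2 | in 111 | out 011 | prev 000 | push {0}
  [4] u=3 | in 101 | out 111 | ==
  [5] u=4 | in 000 | out 111 | prev 010 | push {2}
  [6] u=5 | in 111 | out 111 | prev 010 | push {1}
  [7] u=6 | in 000 | out 111 | ==
  [8] u=7 | in 111 | out 100 | prev 000 | push {}
  [9] u=0 | in 111 | out 111 | ==
  [10] u=2 | in 111 | out 011 | ==
  [11] u=1 | in 111 | out 101 | ==

Converged values:
  [0] 111
  [1] 101
  [2] 011
  [3] 111
  [4] 111
  [5] 111
  [6] 111
  [7] 100

11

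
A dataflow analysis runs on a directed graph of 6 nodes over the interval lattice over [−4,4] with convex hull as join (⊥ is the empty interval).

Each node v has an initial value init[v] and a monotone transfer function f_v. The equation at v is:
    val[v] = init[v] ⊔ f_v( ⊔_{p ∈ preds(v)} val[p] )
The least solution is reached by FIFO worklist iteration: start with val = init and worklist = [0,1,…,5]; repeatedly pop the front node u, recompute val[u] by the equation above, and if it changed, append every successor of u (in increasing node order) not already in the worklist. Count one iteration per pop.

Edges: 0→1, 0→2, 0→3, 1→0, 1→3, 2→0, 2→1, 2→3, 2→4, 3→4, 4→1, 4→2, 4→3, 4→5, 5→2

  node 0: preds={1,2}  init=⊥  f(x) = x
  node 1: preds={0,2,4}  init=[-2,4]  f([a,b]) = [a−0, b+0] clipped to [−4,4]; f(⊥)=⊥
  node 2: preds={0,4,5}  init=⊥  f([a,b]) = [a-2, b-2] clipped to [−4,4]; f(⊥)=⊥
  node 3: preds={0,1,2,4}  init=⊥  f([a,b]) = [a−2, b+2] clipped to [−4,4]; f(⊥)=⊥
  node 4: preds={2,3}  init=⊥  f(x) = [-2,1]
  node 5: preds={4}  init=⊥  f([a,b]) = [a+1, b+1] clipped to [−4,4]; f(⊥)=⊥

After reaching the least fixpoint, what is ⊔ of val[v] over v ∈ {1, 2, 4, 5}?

[-4,4]

Iteration log — 11 steps:
  step 1. node 0  ⊔preds=[-2,4]  new=[-2,4]  old=⊥  +wl: 
  step 2. node 1  ⊔preds=[-2,4]  new=[-2,4]  stable
  step 3. node 2  ⊔preds=[-2,4]  new=[-4,2]  old=⊥  +wl: 0,1
  step 4. node 3  ⊔preds=[-4,4]  new=[-4,4]  old=⊥  +wl: 
  step 5. node 4  ⊔preds=[-4,4]  new=[-2,1]  old=⊥  +wl: 2,3
  step 6. node 5  ⊔preds=[-2,1]  new=[-1,2]  old=⊥  +wl: 
  step 7. node 0  ⊔preds=[-4,4]  new=[-4,4]  old=[-2,4]  +wl: 
  step 8. node 1  ⊔preds=[-4,4]  new=[-4,4]  old=[-2,4]  +wl: 0
  step 9. node 2  ⊔preds=[-4,4]  new=[-4,2]  stable
  step 10. node 3  ⊔preds=[-4,4]  new=[-4,4]  stable
  step 11. node 0  ⊔preds=[-4,4]  new=[-4,4]  stable

Least fixpoint reached:
  node 0: [-4,4]
  node 1: [-4,4]
  node 2: [-4,2]
  node 3: [-4,4]
  node 4: [-2,1]
  node 5: [-1,2]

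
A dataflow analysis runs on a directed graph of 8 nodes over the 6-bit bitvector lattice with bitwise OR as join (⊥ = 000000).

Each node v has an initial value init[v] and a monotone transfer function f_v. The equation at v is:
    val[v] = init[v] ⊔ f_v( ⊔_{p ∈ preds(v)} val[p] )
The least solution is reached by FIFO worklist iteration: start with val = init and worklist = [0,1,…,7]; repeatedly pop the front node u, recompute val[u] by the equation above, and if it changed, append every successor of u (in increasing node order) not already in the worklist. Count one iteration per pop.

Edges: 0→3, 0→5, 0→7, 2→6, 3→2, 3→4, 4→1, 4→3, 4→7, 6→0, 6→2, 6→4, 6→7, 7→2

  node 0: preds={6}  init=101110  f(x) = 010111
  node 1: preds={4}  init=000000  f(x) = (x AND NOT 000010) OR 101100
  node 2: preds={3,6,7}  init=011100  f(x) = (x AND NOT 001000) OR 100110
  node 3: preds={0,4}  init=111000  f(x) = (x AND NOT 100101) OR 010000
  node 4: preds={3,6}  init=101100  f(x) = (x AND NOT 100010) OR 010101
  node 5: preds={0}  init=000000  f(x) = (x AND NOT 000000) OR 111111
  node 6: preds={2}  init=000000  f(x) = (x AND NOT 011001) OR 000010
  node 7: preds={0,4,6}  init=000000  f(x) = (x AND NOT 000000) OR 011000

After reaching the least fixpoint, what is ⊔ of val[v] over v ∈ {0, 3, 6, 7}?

Iteration log — 14 steps:
  step 1. node 0  ⊔preds=000000  new=111111  old=101110  +wl: 
  step 2. node 1  ⊔preds=101100  new=101100  old=000000  +wl: 
  step 3. node 2  ⊔preds=111000  new=111110  old=011100  +wl: 
  step 4. node 3  ⊔preds=111111  new=111010  old=111000  +wl: 2
  step 5. node 4  ⊔preds=111010  new=111101  old=101100  +wl: 1,3
  step 6. node 5  ⊔preds=111111  new=111111  old=000000  +wl: 
  step 7. node 6  ⊔preds=111110  new=100110  old=000000  +wl: 0,4
  step 8. node 7  ⊔preds=111111  new=111111  old=000000  +wl: 
  step 9. node 2  ⊔preds=111111  new=111111  old=111110  +wl: 6
  step 10. node 1  ⊔preds=111101  new=111101  old=101100  +wl: 
  step 11. node 3  ⊔preds=111111  new=111010  stable
  step 12. node 0  ⊔preds=100110  new=111111  stable
  step 13. node 4  ⊔preds=111110  new=111101  stable
  step 14. node 6  ⊔preds=111111  new=100110  stable

Least fixpoint reached:
  node 0: 111111
  node 1: 111101
  node 2: 111111
  node 3: 111010
  node 4: 111101
  node 5: 111111
  node 6: 100110
  node 7: 111111

111111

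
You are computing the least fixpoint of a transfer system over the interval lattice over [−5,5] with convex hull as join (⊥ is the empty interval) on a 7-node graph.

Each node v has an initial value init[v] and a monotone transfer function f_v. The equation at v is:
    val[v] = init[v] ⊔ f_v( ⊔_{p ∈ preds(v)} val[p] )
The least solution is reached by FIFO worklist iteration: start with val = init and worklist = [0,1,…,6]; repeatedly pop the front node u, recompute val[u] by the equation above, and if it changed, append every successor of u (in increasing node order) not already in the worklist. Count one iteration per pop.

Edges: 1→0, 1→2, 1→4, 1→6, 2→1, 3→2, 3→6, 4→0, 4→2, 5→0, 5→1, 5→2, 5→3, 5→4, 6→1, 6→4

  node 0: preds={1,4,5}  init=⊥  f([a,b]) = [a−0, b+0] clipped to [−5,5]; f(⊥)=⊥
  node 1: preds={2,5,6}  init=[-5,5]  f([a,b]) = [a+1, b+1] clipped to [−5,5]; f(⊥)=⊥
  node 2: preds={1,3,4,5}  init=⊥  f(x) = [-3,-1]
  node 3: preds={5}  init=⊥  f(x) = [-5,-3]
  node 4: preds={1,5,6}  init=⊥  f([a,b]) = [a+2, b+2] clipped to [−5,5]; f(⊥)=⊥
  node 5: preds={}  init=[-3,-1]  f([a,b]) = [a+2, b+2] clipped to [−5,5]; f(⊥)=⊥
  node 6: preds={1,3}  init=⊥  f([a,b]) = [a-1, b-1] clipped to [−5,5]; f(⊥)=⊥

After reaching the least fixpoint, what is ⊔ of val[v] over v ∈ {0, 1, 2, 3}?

Trace (11 dequeues):
  [1] u=0 | in [-5,5] | out [-5,5] | prev ⊥ | push {}
  [2] u=1 | in [-3,-1] | out [-5,5] | ==
  [3] u=2 | in [-5,5] | out [-3,-1] | prev ⊥ | push {1}
  [4] u=3 | in [-3,-1] | out [-5,-3] | prev ⊥ | push {2}
  [5] u=4 | in [-5,5] | out [-3,5] | prev ⊥ | push {0}
  [6] u=5 | in ⊥ | out [-3,-1] | ==
  [7] u=6 | in [-5,5] | out [-5,4] | prev ⊥ | push {4}
  [8] u=1 | in [-5,4] | out [-5,5] | ==
  [9] u=2 | in [-5,5] | out [-3,-1] | ==
  [10] u=0 | in [-5,5] | out [-5,5] | ==
  [11] u=4 | in [-5,5] | out [-3,5] | ==

Converged values:
  [0] [-5,5]
  [1] [-5,5]
  [2] [-3,-1]
  [3] [-5,-3]
  [4] [-3,5]
  [5] [-3,-1]
  [6] [-5,4]

[-5,5]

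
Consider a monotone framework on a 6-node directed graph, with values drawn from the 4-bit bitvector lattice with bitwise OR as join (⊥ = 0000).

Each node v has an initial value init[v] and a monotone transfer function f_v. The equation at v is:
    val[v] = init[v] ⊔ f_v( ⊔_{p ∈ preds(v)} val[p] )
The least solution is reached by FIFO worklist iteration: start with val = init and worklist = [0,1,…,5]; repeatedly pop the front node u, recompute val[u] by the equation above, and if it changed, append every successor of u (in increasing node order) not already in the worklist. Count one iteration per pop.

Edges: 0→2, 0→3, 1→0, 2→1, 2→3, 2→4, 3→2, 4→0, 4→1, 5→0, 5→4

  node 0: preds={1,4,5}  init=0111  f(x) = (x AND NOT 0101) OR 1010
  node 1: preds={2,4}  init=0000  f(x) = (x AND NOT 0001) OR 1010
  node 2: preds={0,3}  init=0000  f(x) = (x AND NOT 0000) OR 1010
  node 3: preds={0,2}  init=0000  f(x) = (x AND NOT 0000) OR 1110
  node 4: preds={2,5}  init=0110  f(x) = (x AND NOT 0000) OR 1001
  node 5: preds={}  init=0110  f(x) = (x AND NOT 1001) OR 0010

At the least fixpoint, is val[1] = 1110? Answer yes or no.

Iteration log — 9 steps:
  step 1. node 0  ⊔preds=0110  new=1111  old=0111  +wl: 
  step 2. node 1  ⊔preds=0110  new=1110  old=0000  +wl: 0
  step 3. node 2  ⊔preds=1111  new=1111  old=0000  +wl: 1
  step 4. node 3  ⊔preds=1111  new=1111  old=0000  +wl: 2
  step 5. node 4  ⊔preds=1111  new=1111  old=0110  +wl: 
  step 6. node 5  ⊔preds=0000  new=0110  stable
  step 7. node 0  ⊔preds=1111  new=1111  stable
  step 8. node 1  ⊔preds=1111  new=1110  stable
  step 9. node 2  ⊔preds=1111  new=1111  stable

Least fixpoint reached:
  node 0: 1111
  node 1: 1110
  node 2: 1111
  node 3: 1111
  node 4: 1111
  node 5: 0110

yes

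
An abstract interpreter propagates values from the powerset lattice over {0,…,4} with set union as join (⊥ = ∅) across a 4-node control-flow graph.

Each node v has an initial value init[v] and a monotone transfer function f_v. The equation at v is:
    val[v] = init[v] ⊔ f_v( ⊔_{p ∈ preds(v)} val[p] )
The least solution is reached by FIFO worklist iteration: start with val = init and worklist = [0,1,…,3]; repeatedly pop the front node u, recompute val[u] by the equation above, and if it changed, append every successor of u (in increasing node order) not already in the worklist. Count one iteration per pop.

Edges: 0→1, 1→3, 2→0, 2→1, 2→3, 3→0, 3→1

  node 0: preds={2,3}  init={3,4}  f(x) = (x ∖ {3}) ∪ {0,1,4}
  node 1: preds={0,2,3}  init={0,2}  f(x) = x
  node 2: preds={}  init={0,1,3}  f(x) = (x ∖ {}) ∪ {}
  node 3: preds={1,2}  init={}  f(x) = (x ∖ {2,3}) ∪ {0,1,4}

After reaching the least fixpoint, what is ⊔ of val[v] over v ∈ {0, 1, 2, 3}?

{0,1,2,3,4}

Iteration log — 6 steps:
  step 1. node 0  ⊔preds={0,1,3}  new={0,1,3,4}  old={3,4}  +wl: 
  step 2. node 1  ⊔preds={0,1,3,4}  new={0,1,2,3,4}  old={0,2}  +wl: 
  step 3. node 2  ⊔preds={}  new={0,1,3}  stable
  step 4. node 3  ⊔preds={0,1,2,3,4}  new={0,1,4}  old={}  +wl: 0,1
  step 5. node 0  ⊔preds={0,1,3,4}  new={0,1,3,4}  stable
  step 6. node 1  ⊔preds={0,1,3,4}  new={0,1,2,3,4}  stable

Least fixpoint reached:
  node 0: {0,1,3,4}
  node 1: {0,1,2,3,4}
  node 2: {0,1,3}
  node 3: {0,1,4}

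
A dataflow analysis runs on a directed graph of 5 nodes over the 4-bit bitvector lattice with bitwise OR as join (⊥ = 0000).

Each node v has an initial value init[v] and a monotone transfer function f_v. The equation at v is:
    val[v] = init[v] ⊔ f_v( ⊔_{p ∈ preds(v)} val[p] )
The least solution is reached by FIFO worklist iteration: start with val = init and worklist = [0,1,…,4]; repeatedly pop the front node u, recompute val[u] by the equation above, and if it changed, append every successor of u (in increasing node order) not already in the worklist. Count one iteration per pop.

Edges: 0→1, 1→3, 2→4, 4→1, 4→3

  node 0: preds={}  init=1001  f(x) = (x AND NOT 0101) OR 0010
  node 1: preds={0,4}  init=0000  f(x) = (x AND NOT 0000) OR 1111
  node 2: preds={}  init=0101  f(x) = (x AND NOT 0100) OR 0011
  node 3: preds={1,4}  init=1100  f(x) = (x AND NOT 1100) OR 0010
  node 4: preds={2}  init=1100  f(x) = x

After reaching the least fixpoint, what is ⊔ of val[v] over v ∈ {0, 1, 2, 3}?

1111

Worklist (7 pops):
  #1 pop 0: in=0000 → 1011 (was 1001); enqueue []
  #2 pop 1: in=1111 → 1111 (was 0000); enqueue []
  #3 pop 2: in=0000 → 0111 (was 0101); enqueue []
  #4 pop 3: in=1111 → 1111 (was 1100); enqueue []
  #5 pop 4: in=0111 → 1111 (was 1100); enqueue [1,3]
  #6 pop 1: in=1111 → 1111 (no change)
  #7 pop 3: in=1111 → 1111 (no change)

Fixpoint:
  val[0] = 1011
  val[1] = 1111
  val[2] = 0111
  val[3] = 1111
  val[4] = 1111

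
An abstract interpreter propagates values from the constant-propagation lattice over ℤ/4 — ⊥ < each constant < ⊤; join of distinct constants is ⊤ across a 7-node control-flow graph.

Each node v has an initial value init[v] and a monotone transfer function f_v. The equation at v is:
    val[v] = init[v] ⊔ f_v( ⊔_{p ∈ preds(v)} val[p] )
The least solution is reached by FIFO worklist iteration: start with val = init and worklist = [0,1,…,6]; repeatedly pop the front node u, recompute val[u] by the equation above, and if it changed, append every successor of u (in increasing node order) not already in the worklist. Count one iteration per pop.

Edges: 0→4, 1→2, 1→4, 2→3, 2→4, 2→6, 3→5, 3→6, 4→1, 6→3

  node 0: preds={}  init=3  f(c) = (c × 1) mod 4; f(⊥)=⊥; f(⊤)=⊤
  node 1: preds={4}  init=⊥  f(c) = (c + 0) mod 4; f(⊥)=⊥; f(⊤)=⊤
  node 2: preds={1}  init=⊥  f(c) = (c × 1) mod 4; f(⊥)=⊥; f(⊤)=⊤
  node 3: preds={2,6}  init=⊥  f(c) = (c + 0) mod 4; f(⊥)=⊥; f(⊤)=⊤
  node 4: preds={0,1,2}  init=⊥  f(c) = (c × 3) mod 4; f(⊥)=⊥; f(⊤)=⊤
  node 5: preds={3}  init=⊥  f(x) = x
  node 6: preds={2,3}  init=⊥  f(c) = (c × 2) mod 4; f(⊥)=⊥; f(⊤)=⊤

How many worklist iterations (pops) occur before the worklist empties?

Trace (20 dequeues):
  [1] u=0 | in ⊥ | out 3 | ==
  [2] u=1 | in ⊥ | out ⊥ | ==
  [3] u=2 | in ⊥ | out ⊥ | ==
  [4] u=3 | in ⊥ | out ⊥ | ==
  [5] u=4 | in 3 | out 1 | prev ⊥ | push {1}
  [6] u=5 | in ⊥ | out ⊥ | ==
  [7] u=6 | in ⊥ | out ⊥ | ==
  [8] u=1 | in 1 | out 1 | prev ⊥ | push {2,4}
  [9] u=2 | in 1 | out 1 | prev ⊥ | push {3,6}
  [10] u=4 | in ⊤ | out ⊤ | prev 1 | push {1}
  [11] u=3 | in 1 | out 1 | prev ⊥ | push {5}
  [12] u=6 | in 1 | out 2 | prev ⊥ | push {3}
  [13] u=1 | in ⊤ | out ⊤ | prev 1 | push {2,4}
  [14] u=5 | in 1 | out 1 | prev ⊥ | push {}
  [15] u=3 | in ⊤ | out ⊤ | prev 1 | push {5,6}
  [16] u=2 | in ⊤ | out ⊤ | prev 1 | push {3}
  [17] u=4 | in ⊤ | out ⊤ | ==
  [18] u=5 | in ⊤ | out ⊤ | prev 1 | push {}
  [19] u=6 | in ⊤ | out ⊤ | prev 2 | push {}
  [20] u=3 | in ⊤ | out ⊤ | ==

Converged values:
  [0] 3
  [1] ⊤
  [2] ⊤
  [3] ⊤
  [4] ⊤
  [5] ⊤
  [6] ⊤

20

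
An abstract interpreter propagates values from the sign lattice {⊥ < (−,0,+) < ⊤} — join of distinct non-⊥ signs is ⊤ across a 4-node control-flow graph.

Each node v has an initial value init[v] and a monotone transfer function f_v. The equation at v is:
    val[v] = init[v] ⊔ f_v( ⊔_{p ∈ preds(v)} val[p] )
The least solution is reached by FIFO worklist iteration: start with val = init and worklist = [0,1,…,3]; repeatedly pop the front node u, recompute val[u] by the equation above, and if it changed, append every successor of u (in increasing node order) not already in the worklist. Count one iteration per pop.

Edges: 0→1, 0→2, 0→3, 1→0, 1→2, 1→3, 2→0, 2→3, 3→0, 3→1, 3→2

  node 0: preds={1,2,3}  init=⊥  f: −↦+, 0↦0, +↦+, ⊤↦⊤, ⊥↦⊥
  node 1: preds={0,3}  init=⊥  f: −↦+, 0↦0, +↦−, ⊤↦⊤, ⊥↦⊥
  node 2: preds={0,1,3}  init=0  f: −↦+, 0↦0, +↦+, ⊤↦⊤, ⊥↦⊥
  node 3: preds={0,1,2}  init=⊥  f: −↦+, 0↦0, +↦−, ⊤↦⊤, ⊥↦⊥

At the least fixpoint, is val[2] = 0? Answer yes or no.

yes

Iteration log — 7 steps:
  step 1. node 0  ⊔preds=0  new=0  old=⊥  +wl: 
  step 2. node 1  ⊔preds=0  new=0  old=⊥  +wl: 0
  step 3. node 2  ⊔preds=0  new=0  stable
  step 4. node 3  ⊔preds=0  new=0  old=⊥  +wl: 1,2
  step 5. node 0  ⊔preds=0  new=0  stable
  step 6. node 1  ⊔preds=0  new=0  stable
  step 7. node 2  ⊔preds=0  new=0  stable

Least fixpoint reached:
  node 0: 0
  node 1: 0
  node 2: 0
  node 3: 0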